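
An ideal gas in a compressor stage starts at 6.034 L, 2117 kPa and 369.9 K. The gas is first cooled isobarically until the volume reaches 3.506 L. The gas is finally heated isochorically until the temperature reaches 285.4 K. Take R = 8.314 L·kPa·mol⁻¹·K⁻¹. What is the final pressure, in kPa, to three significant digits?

P constant ⇒ V ∝ T: P₂ = P₁; T₂ = T₁·(V₂/V₁) = 214.9 K.
Isochoric, so P/T is constant: V₃ = V₂; P₃ = P₂·(T₃/T₂) = 2811 kPa.

P₃ ≈ 2.81e+03 kPa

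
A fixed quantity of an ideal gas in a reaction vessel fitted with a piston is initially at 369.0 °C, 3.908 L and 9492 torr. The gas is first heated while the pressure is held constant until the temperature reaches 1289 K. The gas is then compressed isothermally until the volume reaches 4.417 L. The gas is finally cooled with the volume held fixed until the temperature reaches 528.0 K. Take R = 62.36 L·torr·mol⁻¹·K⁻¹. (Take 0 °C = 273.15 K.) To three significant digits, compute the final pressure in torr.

Convert: T₁ = 642.1 K.
Isobaric, so V/T is constant: P₂ = P₁; V₂ = V₁·(T₂/T₁) = 7.845 L.
T constant ⇒ Boyle's law P V = const: T₃ = T₂; P₃ = P₂·(V₂/V₃) = 1.686e+04 torr.
Isochoric, so P/T is constant: V₄ = V₃; P₄ = P₃·(T₄/T₃) = 6905 torr.

P₄ ≈ 6.91e+03 torr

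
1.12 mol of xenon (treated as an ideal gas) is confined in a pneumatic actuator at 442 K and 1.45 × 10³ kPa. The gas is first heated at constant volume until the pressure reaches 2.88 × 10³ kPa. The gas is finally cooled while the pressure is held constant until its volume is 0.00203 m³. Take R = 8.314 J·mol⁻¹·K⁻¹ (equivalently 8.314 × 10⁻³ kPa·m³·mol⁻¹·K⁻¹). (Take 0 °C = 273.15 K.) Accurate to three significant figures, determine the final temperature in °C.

From PV = nRT: V₁ = nRT₁/P₁ = 0.002838 m³.
V constant ⇒ P ∝ T: V₂ = V₁; T₂ = T₁·(P₂/P₁) = 877.9 K.
Isobaric, so V/T is constant: P₃ = P₂; T₃ = T₂·(V₃/V₂) = 627.9 K.

T₃ ≈ 355 °C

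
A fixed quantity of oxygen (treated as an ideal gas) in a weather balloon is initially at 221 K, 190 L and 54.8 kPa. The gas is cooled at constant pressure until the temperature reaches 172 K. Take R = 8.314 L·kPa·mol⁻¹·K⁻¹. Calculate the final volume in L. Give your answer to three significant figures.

P constant ⇒ V ∝ T: P₂ = P₁; V₂ = V₁·(T₂/T₁) = 147.9 L.

V₂ ≈ 148 L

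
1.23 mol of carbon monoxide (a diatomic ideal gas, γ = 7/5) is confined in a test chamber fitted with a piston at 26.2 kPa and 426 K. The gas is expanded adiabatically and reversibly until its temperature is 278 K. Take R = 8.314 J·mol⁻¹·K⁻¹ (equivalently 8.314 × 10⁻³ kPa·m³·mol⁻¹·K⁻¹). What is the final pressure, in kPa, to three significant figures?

From PV = nRT: V₁ = nRT₁/P₁ = 0.1663 m³.
Reversible adiabatic, γ = 7/5: P₂ = P₁·(T₂/T₁)^(γ/(γ−1)) = 5.882 kPa; V₂ = V₁·(T₁/T₂)^(1/(γ−1)) = 0.4833 m³.

P₂ ≈ 5.88 kPa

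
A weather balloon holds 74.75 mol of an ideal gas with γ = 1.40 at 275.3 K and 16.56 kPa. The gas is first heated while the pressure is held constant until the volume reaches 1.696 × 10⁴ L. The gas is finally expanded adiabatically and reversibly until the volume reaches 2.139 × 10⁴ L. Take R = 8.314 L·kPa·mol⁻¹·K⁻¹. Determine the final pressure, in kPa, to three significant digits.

P₃ ≈ 12.0 kPa

From PV = nRT: V₁ = nRT₁/P₁ = 1.033e+04 L.
P constant ⇒ V ∝ T: P₂ = P₁; T₂ = T₁·(V₂/V₁) = 451.9 K.
Reversible adiabatic, γ = 1.40: T₃ = T₂·(V₂/V₃)^(γ−1) = 411.9 K; P₃ = P₂·(V₂/V₃)^γ = 11.97 kPa.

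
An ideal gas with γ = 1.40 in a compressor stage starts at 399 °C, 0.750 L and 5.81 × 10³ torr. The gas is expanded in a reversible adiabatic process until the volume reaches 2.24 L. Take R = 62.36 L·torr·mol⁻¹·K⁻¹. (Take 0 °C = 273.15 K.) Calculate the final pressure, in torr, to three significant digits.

P₂ ≈ 1.26e+03 torr

Convert: T₁ = 672.1 K.
Reversible adiabatic, γ = 1.40: T₂ = T₁·(V₁/V₂)^(γ−1) = 433.9 K; P₂ = P₁·(V₁/V₂)^γ = 1256 torr.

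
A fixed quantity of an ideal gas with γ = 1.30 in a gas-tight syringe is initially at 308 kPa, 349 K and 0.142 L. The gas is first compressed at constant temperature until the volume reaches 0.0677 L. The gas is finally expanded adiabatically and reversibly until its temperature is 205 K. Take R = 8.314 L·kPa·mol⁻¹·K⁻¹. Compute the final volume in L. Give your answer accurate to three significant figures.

Isothermal, so P V is constant: T₂ = T₁; P₂ = P₁·(V₁/V₂) = 646.0 kPa.
Reversible adiabatic, γ = 1.30: P₃ = P₂·(T₃/T₂)^(γ/(γ−1)) = 64.41 kPa; V₃ = V₂·(T₂/T₃)^(1/(γ−1)) = 0.3989 L.

V₃ ≈ 0.399 L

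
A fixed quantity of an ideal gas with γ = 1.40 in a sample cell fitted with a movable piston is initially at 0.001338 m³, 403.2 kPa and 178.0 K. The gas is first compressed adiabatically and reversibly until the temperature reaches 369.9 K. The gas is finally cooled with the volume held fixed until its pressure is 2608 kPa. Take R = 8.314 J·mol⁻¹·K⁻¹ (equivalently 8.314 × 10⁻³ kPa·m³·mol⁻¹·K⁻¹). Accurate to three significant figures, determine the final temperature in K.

Reversible adiabatic, γ = 1.40: P₂ = P₁·(T₂/T₁)^(γ/(γ−1)) = 5216 kPa; V₂ = V₁·(T₁/T₂)^(1/(γ−1)) = 0.0002149 m³.
Isochoric, so P/T is constant: V₃ = V₂; T₃ = T₂·(P₃/P₂) = 184.9 K.

T₃ ≈ 185 K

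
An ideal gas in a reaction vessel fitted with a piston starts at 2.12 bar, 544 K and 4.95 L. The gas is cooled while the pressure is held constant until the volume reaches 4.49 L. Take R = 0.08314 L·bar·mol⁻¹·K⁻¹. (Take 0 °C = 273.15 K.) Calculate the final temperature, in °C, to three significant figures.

T₂ ≈ 220 °C

Isobaric, so V/T is constant: P₂ = P₁; T₂ = T₁·(V₂/V₁) = 493.4 K.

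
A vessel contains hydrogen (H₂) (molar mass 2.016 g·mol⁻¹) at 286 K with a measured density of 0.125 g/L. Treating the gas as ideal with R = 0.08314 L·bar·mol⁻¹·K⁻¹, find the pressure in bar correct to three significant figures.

ρ = PM/(RT) ⇒ P = ρRT/M = (0.125 × 0.08314 × 286.0) / 2.016

P ≈ 1.47 bar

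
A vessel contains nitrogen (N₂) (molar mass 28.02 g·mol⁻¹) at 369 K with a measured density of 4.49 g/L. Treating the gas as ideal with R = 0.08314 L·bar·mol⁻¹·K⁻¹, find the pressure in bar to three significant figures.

ρ = PM/(RT) ⇒ P = ρRT/M = (4.49 × 0.08314 × 369.0) / 28.02

P ≈ 4.92 bar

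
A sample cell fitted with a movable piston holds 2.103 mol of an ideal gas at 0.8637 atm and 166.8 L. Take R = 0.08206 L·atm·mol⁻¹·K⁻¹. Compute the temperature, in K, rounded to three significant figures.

PV = nRT ⇒ T = PV/(nR) = (0.8637 × 166.8) / (2.103 × 0.08206)

T ≈ 835 K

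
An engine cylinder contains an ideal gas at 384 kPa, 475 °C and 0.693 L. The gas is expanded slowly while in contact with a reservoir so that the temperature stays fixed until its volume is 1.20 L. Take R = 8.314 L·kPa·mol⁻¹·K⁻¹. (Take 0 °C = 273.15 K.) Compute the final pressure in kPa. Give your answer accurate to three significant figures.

P₂ ≈ 222 kPa

Convert: T₁ = 748.1 K.
T constant ⇒ Boyle's law P V = const: T₂ = T₁; P₂ = P₁·(V₁/V₂) = 221.8 kPa.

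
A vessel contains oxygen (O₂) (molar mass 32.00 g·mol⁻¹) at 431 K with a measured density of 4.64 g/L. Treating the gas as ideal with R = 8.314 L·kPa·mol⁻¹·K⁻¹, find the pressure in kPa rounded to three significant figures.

P ≈ 520 kPa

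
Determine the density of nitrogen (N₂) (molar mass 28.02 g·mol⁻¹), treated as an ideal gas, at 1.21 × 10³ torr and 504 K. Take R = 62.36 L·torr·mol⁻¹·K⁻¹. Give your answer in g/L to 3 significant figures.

ρ ≈ 1.08 g/L

ρ = PM/(RT) = (1.21e+03 × 28.02) / (62.36 × 504.0)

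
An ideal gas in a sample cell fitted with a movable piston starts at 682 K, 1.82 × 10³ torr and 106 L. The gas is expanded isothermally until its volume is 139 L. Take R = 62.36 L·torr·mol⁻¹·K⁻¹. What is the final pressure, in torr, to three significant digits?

P₂ ≈ 1.39e+03 torr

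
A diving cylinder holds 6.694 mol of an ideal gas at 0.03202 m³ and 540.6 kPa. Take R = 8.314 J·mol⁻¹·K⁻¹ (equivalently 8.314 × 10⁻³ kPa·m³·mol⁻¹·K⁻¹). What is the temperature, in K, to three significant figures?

T ≈ 311 K

PV = nRT ⇒ T = PV/(nR) = (540.6 × 0.03202) / (6.694 × 8.314 × 10⁻³)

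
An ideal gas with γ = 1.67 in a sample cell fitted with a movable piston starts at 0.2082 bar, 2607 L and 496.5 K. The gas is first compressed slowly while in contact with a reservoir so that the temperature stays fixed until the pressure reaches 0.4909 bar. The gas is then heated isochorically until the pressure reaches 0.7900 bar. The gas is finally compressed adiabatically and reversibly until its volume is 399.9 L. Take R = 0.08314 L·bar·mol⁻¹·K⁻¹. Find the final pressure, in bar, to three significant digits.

Isothermal, so P V is constant: T₂ = T₁; V₂ = V₁·(P₁/P₂) = 1106 L.
Isochoric, so P/T is constant: V₃ = V₂; T₃ = T₂·(P₃/P₂) = 799.0 K.
Adiabatic (γ = 1.67), T V^(γ−1) and P V^γ constant: T₄ = T₃·(V₃/V₄)^(γ−1) = 1579 K; P₄ = P₃·(V₃/V₄)^γ = 4.317 bar.

P₄ ≈ 4.32 bar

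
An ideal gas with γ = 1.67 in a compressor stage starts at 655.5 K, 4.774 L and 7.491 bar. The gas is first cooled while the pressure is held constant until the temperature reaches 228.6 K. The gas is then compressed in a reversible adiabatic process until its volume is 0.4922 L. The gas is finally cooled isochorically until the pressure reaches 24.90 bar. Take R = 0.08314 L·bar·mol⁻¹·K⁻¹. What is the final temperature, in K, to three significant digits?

P constant ⇒ V ∝ T: P₂ = P₁; V₂ = V₁·(T₂/T₁) = 1.665 L.
Adiabatic (γ = 1.67), T V^(γ−1) and P V^γ constant: T₃ = T₂·(V₂/V₃)^(γ−1) = 517.2 K; P₃ = P₂·(V₂/V₃)^γ = 57.33 bar.
Isochoric, so P/T is constant: V₄ = V₃; T₄ = T₃·(P₄/P₃) = 224.6 K.

T₄ ≈ 225 K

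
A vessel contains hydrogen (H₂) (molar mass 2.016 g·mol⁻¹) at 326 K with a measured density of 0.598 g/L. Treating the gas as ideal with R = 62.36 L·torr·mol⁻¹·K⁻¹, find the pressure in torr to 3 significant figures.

ρ = PM/(RT) ⇒ P = ρRT/M = (0.598 × 62.36 × 326.0) / 2.016

P ≈ 6.03e+03 torr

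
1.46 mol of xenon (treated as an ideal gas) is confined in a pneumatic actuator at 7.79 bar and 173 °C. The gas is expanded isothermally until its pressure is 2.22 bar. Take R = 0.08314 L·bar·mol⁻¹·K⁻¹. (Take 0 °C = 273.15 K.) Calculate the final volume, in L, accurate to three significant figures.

V₂ ≈ 24.4 L

Convert: T₁ = 446.1 K.
From PV = nRT: V₁ = nRT₁/P₁ = 6.952 L.
Isothermal, so P V is constant: T₂ = T₁; V₂ = V₁·(P₁/P₂) = 24.39 L.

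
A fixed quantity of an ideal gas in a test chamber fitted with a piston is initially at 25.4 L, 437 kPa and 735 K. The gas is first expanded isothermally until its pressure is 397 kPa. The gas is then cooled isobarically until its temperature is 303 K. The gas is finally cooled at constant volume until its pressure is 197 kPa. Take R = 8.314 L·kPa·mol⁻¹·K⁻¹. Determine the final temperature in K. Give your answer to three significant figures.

T constant ⇒ Boyle's law P V = const: T₂ = T₁; V₂ = V₁·(P₁/P₂) = 27.96 L.
P constant ⇒ V ∝ T: P₃ = P₂; V₃ = V₂·(T₃/T₂) = 11.53 L.
Isochoric, so P/T is constant: V₄ = V₃; T₄ = T₃·(P₄/P₃) = 150.4 K.

T₄ ≈ 150 K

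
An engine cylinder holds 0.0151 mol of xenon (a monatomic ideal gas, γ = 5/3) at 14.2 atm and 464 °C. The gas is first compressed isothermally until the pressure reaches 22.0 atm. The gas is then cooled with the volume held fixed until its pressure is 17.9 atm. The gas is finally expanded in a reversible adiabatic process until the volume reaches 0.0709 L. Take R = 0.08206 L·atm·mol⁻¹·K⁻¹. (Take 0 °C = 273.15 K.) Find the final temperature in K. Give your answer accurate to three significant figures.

Convert: T₁ = 737.1 K.
From PV = nRT: V₁ = nRT₁/P₁ = 0.06432 L.
T constant ⇒ Boyle's law P V = const: T₂ = T₁; V₂ = V₁·(P₁/P₂) = 0.04152 L.
V constant ⇒ P ∝ T: V₃ = V₂; T₃ = T₂·(P₃/P₂) = 599.8 K.
Adiabatic (γ = 5/3), T V^(γ−1) and P V^γ constant: T₄ = T₃·(V₃/V₄)^(γ−1) = 419.8 K; P₄ = P₃·(V₃/V₄)^γ = 7.337 atm.

T₄ ≈ 420 K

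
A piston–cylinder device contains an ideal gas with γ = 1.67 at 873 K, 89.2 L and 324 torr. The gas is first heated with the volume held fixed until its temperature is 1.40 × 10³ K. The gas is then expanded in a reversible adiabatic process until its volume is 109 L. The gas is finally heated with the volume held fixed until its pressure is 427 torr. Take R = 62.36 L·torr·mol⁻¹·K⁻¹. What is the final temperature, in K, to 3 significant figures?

V constant ⇒ P ∝ T: V₂ = V₁; P₂ = P₁·(T₂/T₁) = 519.6 torr.
Reversible adiabatic, γ = 1.67: T₃ = T₂·(V₂/V₃)^(γ−1) = 1224 K; P₃ = P₂·(V₂/V₃)^γ = 371.8 torr.
Isochoric, so P/T is constant: V₄ = V₃; T₄ = T₃·(P₄/P₃) = 1406 K.

T₄ ≈ 1.41e+03 K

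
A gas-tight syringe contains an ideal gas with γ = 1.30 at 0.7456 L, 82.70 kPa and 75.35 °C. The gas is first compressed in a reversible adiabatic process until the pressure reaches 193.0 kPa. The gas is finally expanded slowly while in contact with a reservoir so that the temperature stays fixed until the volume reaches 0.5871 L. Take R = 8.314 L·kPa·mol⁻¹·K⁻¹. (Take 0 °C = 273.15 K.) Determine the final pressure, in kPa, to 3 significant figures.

P₃ ≈ 128 kPa

Convert: T₁ = 348.5 K.
Adiabatic (γ = 1.30), T V^(γ−1) and P V^γ constant: T₂ = T₁·(P₂/P₁)^((γ−1)/γ) = 423.8 K; V₂ = V₁·(P₁/P₂)^(1/γ) = 0.3885 L.
Isothermal, so P V is constant: T₃ = T₂; P₃ = P₂·(V₂/V₃) = 127.7 kPa.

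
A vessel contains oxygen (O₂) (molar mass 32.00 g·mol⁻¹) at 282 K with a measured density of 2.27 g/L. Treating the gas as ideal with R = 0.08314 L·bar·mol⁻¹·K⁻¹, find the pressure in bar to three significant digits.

ρ = PM/(RT) ⇒ P = ρRT/M = (2.27 × 0.08314 × 282.0) / 32.00

P ≈ 1.66 bar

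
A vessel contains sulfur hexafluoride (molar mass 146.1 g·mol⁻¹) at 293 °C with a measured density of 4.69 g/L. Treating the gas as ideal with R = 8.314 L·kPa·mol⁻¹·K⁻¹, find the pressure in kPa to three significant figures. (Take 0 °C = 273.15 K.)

P ≈ 151 kPa

ρ = PM/(RT) ⇒ P = ρRT/M = (4.69 × 8.314 × 566.1) / 146.1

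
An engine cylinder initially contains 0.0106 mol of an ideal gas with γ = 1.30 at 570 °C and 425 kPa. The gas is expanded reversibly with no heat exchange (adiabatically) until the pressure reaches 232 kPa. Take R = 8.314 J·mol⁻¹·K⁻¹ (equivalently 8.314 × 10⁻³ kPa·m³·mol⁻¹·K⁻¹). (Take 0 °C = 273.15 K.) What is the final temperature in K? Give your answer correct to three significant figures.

T₂ ≈ 733 K

Convert: T₁ = 843.1 K.
From PV = nRT: V₁ = nRT₁/P₁ = 0.0001748 m³.
Adiabatic (γ = 1.30), T V^(γ−1) and P V^γ constant: T₂ = T₁·(P₂/P₁)^((γ−1)/γ) = 733.2 K; V₂ = V₁·(P₁/P₂)^(1/γ) = 0.0002785 m³.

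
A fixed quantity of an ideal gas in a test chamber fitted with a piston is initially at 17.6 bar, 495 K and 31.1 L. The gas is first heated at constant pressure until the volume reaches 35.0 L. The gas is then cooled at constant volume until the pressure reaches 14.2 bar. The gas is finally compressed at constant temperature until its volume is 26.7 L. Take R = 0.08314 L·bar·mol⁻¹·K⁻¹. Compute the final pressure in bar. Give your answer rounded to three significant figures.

P₄ ≈ 18.6 bar

Isobaric, so V/T is constant: P₂ = P₁; T₂ = T₁·(V₂/V₁) = 557.1 K.
V constant ⇒ P ∝ T: V₃ = V₂; T₃ = T₂·(P₃/P₂) = 449.5 K.
T constant ⇒ Boyle's law P V = const: T₄ = T₃; P₄ = P₃·(V₃/V₄) = 18.61 bar.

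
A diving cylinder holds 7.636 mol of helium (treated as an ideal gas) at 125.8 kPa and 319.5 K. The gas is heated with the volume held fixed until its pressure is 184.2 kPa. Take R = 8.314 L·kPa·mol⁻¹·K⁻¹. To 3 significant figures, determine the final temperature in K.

From PV = nRT: V₁ = nRT₁/P₁ = 161.2 L.
Isochoric, so P/T is constant: V₂ = V₁; T₂ = T₁·(P₂/P₁) = 467.8 K.

T₂ ≈ 468 K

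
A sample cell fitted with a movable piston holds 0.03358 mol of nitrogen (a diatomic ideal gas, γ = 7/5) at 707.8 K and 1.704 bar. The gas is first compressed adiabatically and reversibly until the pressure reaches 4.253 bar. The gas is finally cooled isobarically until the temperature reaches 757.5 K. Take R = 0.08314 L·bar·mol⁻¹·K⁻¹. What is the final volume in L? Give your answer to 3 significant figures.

From PV = nRT: V₁ = nRT₁/P₁ = 1.160 L.
Reversible adiabatic, γ = 7/5: T₂ = T₁·(P₂/P₁)^((γ−1)/γ) = 919.2 K; V₂ = V₁·(P₁/P₂)^(1/γ) = 0.6034 L.
P constant ⇒ V ∝ T: P₃ = P₂; V₃ = V₂·(T₃/T₂) = 0.4973 L.

V₃ ≈ 0.497 L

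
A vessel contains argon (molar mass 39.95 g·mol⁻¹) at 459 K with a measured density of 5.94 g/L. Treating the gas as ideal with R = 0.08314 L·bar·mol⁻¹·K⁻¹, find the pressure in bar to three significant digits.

P ≈ 5.67 bar

ρ = PM/(RT) ⇒ P = ρRT/M = (5.94 × 0.08314 × 459.0) / 39.95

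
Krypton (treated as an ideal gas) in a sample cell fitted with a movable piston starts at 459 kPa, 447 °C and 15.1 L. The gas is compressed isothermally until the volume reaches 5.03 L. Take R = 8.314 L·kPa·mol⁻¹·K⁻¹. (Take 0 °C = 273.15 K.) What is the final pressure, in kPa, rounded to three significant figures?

P₂ ≈ 1.38e+03 kPa

Convert: T₁ = 720.1 K.
T constant ⇒ Boyle's law P V = const: T₂ = T₁; P₂ = P₁·(V₁/V₂) = 1378 kPa.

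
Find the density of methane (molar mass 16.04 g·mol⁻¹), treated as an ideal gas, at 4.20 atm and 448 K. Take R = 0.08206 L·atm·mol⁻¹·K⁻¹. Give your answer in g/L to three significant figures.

ρ ≈ 1.83 g/L

ρ = PM/(RT) = (4.20 × 16.04) / (0.08206 × 448.0)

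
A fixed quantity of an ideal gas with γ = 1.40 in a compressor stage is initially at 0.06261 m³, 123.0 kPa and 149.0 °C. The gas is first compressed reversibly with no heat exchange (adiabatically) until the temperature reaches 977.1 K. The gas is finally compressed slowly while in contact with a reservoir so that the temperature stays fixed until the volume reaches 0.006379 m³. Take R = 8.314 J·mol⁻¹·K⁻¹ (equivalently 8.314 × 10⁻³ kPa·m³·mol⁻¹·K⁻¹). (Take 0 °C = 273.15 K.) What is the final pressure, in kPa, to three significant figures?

Convert: T₁ = 422.1 K.
Adiabatic (γ = 1.40), T V^(γ−1) and P V^γ constant: P₂ = P₁·(T₂/T₁)^(γ/(γ−1)) = 2320 kPa; V₂ = V₁·(T₁/T₂)^(1/(γ−1)) = 0.007682 m³.
T constant ⇒ Boyle's law P V = const: T₃ = T₂; P₃ = P₂·(V₂/V₃) = 2794 kPa.

P₃ ≈ 2.79e+03 kPa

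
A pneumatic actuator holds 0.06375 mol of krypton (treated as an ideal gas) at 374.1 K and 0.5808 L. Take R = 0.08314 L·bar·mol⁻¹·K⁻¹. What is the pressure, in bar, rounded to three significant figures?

PV = nRT ⇒ P = nRT/V = (0.06375 × 0.08314 × 374.1) / 0.5808

P ≈ 3.41 bar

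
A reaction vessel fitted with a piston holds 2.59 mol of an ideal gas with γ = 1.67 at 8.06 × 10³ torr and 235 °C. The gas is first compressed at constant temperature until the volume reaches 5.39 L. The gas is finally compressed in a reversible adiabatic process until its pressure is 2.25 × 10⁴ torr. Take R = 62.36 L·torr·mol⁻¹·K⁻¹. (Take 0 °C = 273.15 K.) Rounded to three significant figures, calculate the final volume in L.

V₃ ≈ 4.27 L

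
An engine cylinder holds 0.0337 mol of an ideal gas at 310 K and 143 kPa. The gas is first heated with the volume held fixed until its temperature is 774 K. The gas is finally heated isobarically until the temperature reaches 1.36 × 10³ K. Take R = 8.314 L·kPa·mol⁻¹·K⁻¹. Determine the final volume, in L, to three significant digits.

From PV = nRT: V₁ = nRT₁/P₁ = 0.6074 L.
V constant ⇒ P ∝ T: V₂ = V₁; P₂ = P₁·(T₂/T₁) = 357.0 kPa.
Isobaric, so V/T is constant: P₃ = P₂; V₃ = V₂·(T₃/T₂) = 1.067 L.

V₃ ≈ 1.07 L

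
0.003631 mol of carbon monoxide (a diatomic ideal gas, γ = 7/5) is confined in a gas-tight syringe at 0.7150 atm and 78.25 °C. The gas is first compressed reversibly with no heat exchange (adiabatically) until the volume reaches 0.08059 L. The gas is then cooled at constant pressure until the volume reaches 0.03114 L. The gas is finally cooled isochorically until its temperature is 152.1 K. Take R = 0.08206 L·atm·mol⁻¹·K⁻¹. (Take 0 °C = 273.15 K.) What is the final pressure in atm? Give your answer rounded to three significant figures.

P₄ ≈ 1.46 atm

Convert: T₁ = 351.4 K.
From PV = nRT: V₁ = nRT₁/P₁ = 0.1464 L.
Reversible adiabatic, γ = 7/5: T₂ = T₁·(V₁/V₂)^(γ−1) = 446.2 K; P₂ = P₁·(V₁/V₂)^γ = 1.650 atm.
Isobaric, so V/T is constant: P₃ = P₂; T₃ = T₂·(V₃/V₂) = 172.4 K.
V constant ⇒ P ∝ T: V₄ = V₃; P₄ = P₃·(T₄/T₃) = 1.455 atm.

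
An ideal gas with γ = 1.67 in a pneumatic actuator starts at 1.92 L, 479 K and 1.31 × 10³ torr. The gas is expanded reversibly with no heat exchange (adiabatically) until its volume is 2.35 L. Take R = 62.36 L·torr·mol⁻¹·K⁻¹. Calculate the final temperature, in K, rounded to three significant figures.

T₂ ≈ 418 K

Adiabatic (γ = 1.67), T V^(γ−1) and P V^γ constant: T₂ = T₁·(V₁/V₂)^(γ−1) = 418.3 K; P₂ = P₁·(V₁/V₂)^γ = 934.8 torr.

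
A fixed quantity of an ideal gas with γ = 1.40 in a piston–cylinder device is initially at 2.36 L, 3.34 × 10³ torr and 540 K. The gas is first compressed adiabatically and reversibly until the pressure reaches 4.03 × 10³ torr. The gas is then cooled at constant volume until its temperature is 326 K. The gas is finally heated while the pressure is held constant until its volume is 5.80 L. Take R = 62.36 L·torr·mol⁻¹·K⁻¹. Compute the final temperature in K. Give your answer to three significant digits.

T₄ ≈ 916 K

Adiabatic (γ = 1.40), T V^(γ−1) and P V^γ constant: T₂ = T₁·(P₂/P₁)^((γ−1)/γ) = 569.8 K; V₂ = V₁·(P₁/P₂)^(1/γ) = 2.064 L.
V constant ⇒ P ∝ T: V₃ = V₂; P₃ = P₂·(T₃/T₂) = 2306 torr.
P constant ⇒ V ∝ T: P₄ = P₃; T₄ = T₃·(V₄/V₃) = 916.2 K.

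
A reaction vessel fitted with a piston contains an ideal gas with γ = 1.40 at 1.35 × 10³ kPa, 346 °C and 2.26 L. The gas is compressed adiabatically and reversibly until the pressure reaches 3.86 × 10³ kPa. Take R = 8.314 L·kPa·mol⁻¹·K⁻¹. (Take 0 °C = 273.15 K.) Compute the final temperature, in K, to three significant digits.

T₂ ≈ 836 K

Convert: T₁ = 619.1 K.
Adiabatic (γ = 1.40), T V^(γ−1) and P V^γ constant: T₂ = T₁·(P₂/P₁)^((γ−1)/γ) = 835.9 K; V₂ = V₁·(P₁/P₂)^(1/γ) = 1.067 L.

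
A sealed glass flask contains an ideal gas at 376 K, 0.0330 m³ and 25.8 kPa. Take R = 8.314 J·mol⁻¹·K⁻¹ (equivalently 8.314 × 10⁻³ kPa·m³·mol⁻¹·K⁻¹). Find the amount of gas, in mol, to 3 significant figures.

PV = nRT ⇒ n = PV/(RT) = (25.8 × 0.0330) / (8.314 × 10⁻³ × 376)

n ≈ 0.272 mol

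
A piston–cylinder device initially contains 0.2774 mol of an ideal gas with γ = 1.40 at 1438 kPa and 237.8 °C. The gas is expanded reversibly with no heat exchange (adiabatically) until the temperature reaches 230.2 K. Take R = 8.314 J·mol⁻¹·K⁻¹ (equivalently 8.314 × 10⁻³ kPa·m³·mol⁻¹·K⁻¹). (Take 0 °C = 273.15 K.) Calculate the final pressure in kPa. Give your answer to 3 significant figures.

P₂ ≈ 88.3 kPa

Convert: T₁ = 510.9 K.
From PV = nRT: V₁ = nRT₁/P₁ = 0.0008195 m³.
Adiabatic (γ = 1.40), T V^(γ−1) and P V^γ constant: P₂ = P₁·(T₂/T₁)^(γ/(γ−1)) = 88.27 kPa; V₂ = V₁·(T₁/T₂)^(1/(γ−1)) = 0.006015 m³.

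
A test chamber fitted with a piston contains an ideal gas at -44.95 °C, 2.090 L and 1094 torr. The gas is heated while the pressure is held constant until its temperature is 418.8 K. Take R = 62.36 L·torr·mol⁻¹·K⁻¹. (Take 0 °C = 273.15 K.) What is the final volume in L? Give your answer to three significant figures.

Convert: T₁ = 228.2 K.
Isobaric, so V/T is constant: P₂ = P₁; V₂ = V₁·(T₂/T₁) = 3.836 L.

V₂ ≈ 3.84 L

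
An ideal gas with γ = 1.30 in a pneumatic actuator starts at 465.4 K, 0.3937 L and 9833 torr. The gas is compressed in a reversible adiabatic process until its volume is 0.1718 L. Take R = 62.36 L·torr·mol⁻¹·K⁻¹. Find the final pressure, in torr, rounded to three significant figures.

Adiabatic (γ = 1.30), T V^(γ−1) and P V^γ constant: T₂ = T₁·(V₁/V₂)^(γ−1) = 596.9 K; P₂ = P₁·(V₁/V₂)^γ = 2.890e+04 torr.

P₂ ≈ 2.89e+04 torr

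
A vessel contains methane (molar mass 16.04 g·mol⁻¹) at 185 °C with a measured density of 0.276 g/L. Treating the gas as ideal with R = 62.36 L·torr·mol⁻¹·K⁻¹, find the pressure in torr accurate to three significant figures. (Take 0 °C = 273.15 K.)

ρ = PM/(RT) ⇒ P = ρRT/M = (0.276 × 62.36 × 458.1) / 16.04

P ≈ 492 torr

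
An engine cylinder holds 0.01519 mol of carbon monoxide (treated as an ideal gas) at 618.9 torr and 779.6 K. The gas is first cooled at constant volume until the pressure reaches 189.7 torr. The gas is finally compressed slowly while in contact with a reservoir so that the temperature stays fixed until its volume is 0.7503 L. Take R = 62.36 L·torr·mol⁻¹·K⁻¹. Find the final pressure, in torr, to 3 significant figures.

From PV = nRT: V₁ = nRT₁/P₁ = 1.193 L.
Isochoric, so P/T is constant: V₂ = V₁; T₂ = T₁·(P₂/P₁) = 239.0 K.
T constant ⇒ Boyle's law P V = const: T₃ = T₂; P₃ = P₂·(V₂/V₃) = 301.7 torr.

P₃ ≈ 302 torr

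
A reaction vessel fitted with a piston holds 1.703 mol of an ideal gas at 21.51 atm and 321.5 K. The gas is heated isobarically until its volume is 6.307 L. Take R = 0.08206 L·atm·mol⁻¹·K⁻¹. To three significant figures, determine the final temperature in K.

From PV = nRT: V₁ = nRT₁/P₁ = 2.089 L.
P constant ⇒ V ∝ T: P₂ = P₁; T₂ = T₁·(V₂/V₁) = 970.8 K.

T₂ ≈ 971 K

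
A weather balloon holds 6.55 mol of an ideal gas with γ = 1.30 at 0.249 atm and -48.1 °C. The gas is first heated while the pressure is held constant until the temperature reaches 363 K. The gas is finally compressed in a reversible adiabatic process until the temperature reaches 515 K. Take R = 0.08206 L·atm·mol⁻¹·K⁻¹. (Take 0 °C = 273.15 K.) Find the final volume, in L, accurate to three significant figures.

Convert: T₁ = 225.0 K.
From PV = nRT: V₁ = nRT₁/P₁ = 485.8 L.
P constant ⇒ V ∝ T: P₂ = P₁; V₂ = V₁·(T₂/T₁) = 783.6 L.
Reversible adiabatic, γ = 1.30: P₃ = P₂·(T₃/T₂)^(γ/(γ−1)) = 1.134 atm; V₃ = V₂·(T₂/T₃)^(1/(γ−1)) = 244.2 L.

V₃ ≈ 244 L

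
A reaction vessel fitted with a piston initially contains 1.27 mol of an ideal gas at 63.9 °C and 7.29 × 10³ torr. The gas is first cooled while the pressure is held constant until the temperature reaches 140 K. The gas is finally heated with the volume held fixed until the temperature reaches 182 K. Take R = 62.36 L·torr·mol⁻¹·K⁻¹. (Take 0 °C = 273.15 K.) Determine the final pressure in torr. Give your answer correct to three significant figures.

Convert: T₁ = 337.0 K.
From PV = nRT: V₁ = nRT₁/P₁ = 3.662 L.
P constant ⇒ V ∝ T: P₂ = P₁; V₂ = V₁·(T₂/T₁) = 1.521 L.
V constant ⇒ P ∝ T: V₃ = V₂; P₃ = P₂·(T₃/T₂) = 9477 torr.

P₃ ≈ 9.48e+03 torr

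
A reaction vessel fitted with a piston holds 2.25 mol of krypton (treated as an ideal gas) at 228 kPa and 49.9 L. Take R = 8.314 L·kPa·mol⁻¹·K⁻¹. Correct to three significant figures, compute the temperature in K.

PV = nRT ⇒ T = PV/(nR) = (228 × 49.9) / (2.25 × 8.314)

T ≈ 608 K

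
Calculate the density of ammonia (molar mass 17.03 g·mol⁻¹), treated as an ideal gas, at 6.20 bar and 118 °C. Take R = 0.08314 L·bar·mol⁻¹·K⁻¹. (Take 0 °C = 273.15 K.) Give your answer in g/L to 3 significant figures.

ρ ≈ 3.25 g/L

ρ = PM/(RT) = (6.20 × 17.03) / (0.08314 × 391.1)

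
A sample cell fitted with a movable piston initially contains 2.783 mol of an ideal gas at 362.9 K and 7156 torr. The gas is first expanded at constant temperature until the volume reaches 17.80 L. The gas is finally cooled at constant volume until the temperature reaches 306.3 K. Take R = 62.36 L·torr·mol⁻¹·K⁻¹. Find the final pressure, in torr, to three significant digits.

P₃ ≈ 2.99e+03 torr

From PV = nRT: V₁ = nRT₁/P₁ = 8.801 L.
Isothermal, so P V is constant: T₂ = T₁; P₂ = P₁·(V₁/V₂) = 3538 torr.
V constant ⇒ P ∝ T: V₃ = V₂; P₃ = P₂·(T₃/T₂) = 2986 torr.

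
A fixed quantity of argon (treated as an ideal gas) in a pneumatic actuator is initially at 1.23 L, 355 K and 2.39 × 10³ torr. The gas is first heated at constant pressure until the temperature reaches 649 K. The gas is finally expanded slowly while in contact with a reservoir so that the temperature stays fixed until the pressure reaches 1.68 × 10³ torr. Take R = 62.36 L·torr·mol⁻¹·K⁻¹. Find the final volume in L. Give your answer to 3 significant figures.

Isobaric, so V/T is constant: P₂ = P₁; V₂ = V₁·(T₂/T₁) = 2.249 L.
Isothermal, so P V is constant: T₃ = T₂; V₃ = V₂·(P₂/P₃) = 3.199 L.

V₃ ≈ 3.20 L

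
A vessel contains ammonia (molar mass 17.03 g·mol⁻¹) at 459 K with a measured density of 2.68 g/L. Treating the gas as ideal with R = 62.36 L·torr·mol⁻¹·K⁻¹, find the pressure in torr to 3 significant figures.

P ≈ 4.50e+03 torr

ρ = PM/(RT) ⇒ P = ρRT/M = (2.68 × 62.36 × 459.0) / 17.03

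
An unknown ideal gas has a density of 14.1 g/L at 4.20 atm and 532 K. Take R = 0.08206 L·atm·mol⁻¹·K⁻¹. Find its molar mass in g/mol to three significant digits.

ρ = PM/(RT) ⇒ M = ρRT/P = (14.1 × 0.08206 × 532.0) / 4.20

M ≈ 147 g/mol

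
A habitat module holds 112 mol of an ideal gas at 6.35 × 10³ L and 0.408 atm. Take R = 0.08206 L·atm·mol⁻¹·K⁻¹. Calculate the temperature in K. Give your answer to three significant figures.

T ≈ 282 K

PV = nRT ⇒ T = PV/(nR) = (0.408 × 6.35e+03) / (112 × 0.08206)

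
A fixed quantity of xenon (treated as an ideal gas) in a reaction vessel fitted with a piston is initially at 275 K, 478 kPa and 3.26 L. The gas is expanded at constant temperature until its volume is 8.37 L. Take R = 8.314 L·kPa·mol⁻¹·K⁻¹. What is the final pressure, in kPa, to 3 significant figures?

T constant ⇒ Boyle's law P V = const: T₂ = T₁; P₂ = P₁·(V₁/V₂) = 186.2 kPa.

P₂ ≈ 186 kPa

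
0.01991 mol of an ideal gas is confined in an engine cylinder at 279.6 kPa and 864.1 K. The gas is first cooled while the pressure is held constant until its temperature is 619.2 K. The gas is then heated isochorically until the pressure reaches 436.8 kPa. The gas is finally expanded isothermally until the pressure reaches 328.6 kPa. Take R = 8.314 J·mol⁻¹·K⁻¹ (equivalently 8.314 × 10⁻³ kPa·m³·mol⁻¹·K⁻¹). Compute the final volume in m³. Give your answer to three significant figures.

V₄ ≈ 0.000487 m³

From PV = nRT: V₁ = nRT₁/P₁ = 0.0005116 m³.
P constant ⇒ V ∝ T: P₂ = P₁; V₂ = V₁·(T₂/T₁) = 0.0003666 m³.
V constant ⇒ P ∝ T: V₃ = V₂; T₃ = T₂·(P₃/P₂) = 967.3 K.
T constant ⇒ Boyle's law P V = const: T₄ = T₃; V₄ = V₃·(P₃/P₄) = 0.0004873 m³.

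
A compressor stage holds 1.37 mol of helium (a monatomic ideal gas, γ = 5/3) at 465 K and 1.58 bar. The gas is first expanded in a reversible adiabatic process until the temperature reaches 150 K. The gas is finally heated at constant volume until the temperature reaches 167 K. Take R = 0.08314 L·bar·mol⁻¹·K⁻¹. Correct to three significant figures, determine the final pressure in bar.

From PV = nRT: V₁ = nRT₁/P₁ = 33.52 L.
Adiabatic (γ = 5/3), T V^(γ−1) and P V^γ constant: P₂ = P₁·(T₂/T₁)^(γ/(γ−1)) = 0.09338 bar; V₂ = V₁·(T₁/T₂)^(1/(γ−1)) = 183.0 L.
Isochoric, so P/T is constant: V₃ = V₂; P₃ = P₂·(T₃/T₂) = 0.1040 bar.

P₃ ≈ 0.104 bar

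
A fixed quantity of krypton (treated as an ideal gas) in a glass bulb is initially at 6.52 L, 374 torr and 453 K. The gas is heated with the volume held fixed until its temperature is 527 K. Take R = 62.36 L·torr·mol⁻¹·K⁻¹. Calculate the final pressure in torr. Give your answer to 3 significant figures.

V constant ⇒ P ∝ T: V₂ = V₁; P₂ = P₁·(T₂/T₁) = 435.1 torr.

P₂ ≈ 435 torr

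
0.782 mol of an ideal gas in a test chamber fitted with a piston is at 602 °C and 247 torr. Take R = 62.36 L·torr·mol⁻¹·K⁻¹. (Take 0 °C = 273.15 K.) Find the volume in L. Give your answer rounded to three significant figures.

Convert: T = 875.15 K.
PV = nRT ⇒ V = nRT/P = (0.782 × 62.36 × 875.15) / 247

V ≈ 173 L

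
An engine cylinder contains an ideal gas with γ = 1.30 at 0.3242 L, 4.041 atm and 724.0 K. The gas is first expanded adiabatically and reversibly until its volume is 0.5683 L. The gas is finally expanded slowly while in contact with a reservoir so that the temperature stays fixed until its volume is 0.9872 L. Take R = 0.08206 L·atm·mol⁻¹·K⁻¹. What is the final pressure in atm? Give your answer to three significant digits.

P₃ ≈ 1.12 atm

Reversible adiabatic, γ = 1.30: T₂ = T₁·(V₁/V₂)^(γ−1) = 611.8 K; P₂ = P₁·(V₁/V₂)^γ = 1.948 atm.
Isothermal, so P V is constant: T₃ = T₂; P₃ = P₂·(V₂/V₃) = 1.121 atm.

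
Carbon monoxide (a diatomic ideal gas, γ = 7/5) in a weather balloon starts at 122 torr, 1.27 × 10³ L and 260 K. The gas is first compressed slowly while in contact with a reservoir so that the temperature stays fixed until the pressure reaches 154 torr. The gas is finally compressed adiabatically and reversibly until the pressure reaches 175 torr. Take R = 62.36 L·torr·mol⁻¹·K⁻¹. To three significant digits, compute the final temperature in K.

T₃ ≈ 270 K

Isothermal, so P V is constant: T₂ = T₁; V₂ = V₁·(P₁/P₂) = 1006 L.
Reversible adiabatic, γ = 7/5: T₃ = T₂·(P₃/P₂)^((γ−1)/γ) = 269.7 K; V₃ = V₂·(P₂/P₃)^(1/γ) = 918.3 L.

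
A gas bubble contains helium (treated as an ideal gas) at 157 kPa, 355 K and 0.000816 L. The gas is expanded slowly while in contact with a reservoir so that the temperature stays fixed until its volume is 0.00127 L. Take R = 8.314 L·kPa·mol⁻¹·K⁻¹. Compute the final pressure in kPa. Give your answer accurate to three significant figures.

P₂ ≈ 101 kPa

T constant ⇒ Boyle's law P V = const: T₂ = T₁; P₂ = P₁·(V₁/V₂) = 100.9 kPa.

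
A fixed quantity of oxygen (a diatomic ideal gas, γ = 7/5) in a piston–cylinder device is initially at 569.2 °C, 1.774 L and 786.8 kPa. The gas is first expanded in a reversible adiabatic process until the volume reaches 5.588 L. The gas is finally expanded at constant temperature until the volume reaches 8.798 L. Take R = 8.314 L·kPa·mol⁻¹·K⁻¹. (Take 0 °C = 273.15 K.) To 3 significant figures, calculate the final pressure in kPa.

P₃ ≈ 100 kPa

Convert: T₁ = 842.4 K.
Reversible adiabatic, γ = 7/5: T₂ = T₁·(V₁/V₂)^(γ−1) = 532.3 K; P₂ = P₁·(V₁/V₂)^γ = 157.8 kPa.
Isothermal, so P V is constant: T₃ = T₂; P₃ = P₂·(V₂/V₃) = 100.3 kPa.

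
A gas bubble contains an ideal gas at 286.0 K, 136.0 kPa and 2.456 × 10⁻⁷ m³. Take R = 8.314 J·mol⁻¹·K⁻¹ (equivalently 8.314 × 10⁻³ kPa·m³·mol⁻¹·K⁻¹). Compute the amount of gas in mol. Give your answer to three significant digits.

PV = nRT ⇒ n = PV/(RT) = (136.0 × 2.456e-07) / (8.314 × 10⁻³ × 286.0)

n ≈ 1.40e-05 mol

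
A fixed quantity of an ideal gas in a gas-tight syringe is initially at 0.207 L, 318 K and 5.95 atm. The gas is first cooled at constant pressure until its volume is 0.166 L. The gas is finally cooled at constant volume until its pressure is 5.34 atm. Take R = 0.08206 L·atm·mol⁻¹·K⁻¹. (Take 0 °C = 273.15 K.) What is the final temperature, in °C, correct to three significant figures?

P constant ⇒ V ∝ T: P₂ = P₁; T₂ = T₁·(V₂/V₁) = 255.0 K.
Isochoric, so P/T is constant: V₃ = V₂; T₃ = T₂·(P₃/P₂) = 228.9 K.

T₃ ≈ -44.3 °C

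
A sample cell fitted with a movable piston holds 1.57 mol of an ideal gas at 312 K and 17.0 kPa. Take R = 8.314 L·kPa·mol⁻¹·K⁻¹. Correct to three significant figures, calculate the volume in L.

V ≈ 240 L

PV = nRT ⇒ V = nRT/P = (1.57 × 8.314 × 312) / 17.0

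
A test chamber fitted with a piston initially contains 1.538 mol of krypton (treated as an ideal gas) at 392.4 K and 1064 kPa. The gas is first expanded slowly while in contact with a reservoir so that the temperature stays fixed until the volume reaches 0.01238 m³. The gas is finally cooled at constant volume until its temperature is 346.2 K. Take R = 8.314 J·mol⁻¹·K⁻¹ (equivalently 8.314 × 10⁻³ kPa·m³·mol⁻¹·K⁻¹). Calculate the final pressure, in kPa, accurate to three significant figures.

P₃ ≈ 358 kPa

From PV = nRT: V₁ = nRT₁/P₁ = 0.004716 m³.
Isothermal, so P V is constant: T₂ = T₁; P₂ = P₁·(V₁/V₂) = 405.3 kPa.
Isochoric, so P/T is constant: V₃ = V₂; P₃ = P₂·(T₃/T₂) = 357.6 kPa.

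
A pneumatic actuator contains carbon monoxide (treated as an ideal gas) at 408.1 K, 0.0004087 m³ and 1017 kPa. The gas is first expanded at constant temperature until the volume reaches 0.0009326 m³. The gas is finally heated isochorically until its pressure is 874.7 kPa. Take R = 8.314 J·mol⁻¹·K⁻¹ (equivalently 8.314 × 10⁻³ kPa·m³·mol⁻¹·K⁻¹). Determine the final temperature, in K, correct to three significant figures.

Isothermal, so P V is constant: T₂ = T₁; P₂ = P₁·(V₁/V₂) = 445.7 kPa.
Isochoric, so P/T is constant: V₃ = V₂; T₃ = T₂·(P₃/P₂) = 800.9 K.

T₃ ≈ 801 K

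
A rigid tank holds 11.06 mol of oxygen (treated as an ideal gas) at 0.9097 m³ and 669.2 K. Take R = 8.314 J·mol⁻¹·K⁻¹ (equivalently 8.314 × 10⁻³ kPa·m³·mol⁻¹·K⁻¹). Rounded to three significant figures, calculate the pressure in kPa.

PV = nRT ⇒ P = nRT/V = (11.06 × 8.314 × 10⁻³ × 669.2) / 0.9097

P ≈ 67.6 kPa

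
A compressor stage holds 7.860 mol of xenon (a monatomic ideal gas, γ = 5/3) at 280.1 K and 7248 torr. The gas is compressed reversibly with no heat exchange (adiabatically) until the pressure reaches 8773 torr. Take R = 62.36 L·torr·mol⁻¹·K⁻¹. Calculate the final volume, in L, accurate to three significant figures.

From PV = nRT: V₁ = nRT₁/P₁ = 18.94 L.
Reversible adiabatic, γ = 5/3: T₂ = T₁·(P₂/P₁)^((γ−1)/γ) = 302.3 K; V₂ = V₁·(P₁/P₂)^(1/γ) = 16.89 L.

V₂ ≈ 16.9 L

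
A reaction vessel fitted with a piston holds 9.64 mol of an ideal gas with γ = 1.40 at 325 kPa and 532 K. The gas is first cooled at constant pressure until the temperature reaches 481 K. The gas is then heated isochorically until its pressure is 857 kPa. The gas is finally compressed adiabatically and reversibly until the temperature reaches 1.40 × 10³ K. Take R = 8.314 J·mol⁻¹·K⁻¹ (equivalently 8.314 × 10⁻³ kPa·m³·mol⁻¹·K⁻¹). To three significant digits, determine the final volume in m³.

V₄ ≈ 0.0927 m³

From PV = nRT: V₁ = nRT₁/P₁ = 0.1312 m³.
Isobaric, so V/T is constant: P₂ = P₁; V₂ = V₁·(T₂/T₁) = 0.1186 m³.
Isochoric, so P/T is constant: V₃ = V₂; T₃ = T₂·(P₃/P₂) = 1268 K.
Reversible adiabatic, γ = 1.40: P₄ = P₃·(T₄/T₃)^(γ/(γ−1)) = 1211 kPa; V₄ = V₃·(T₃/T₄)^(1/(γ−1)) = 0.09267 m³.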